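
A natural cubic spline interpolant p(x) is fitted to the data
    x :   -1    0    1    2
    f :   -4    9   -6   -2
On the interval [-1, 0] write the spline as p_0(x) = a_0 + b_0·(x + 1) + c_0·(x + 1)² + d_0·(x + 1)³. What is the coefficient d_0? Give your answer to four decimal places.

Put m_i = p'' at the i-th knot. Here h = (1, 1, 1) and Δ = (13, -15, 4), so the interior equations h_(i-1)·m_(i-1) + 2(h_(i-1)+h_i)·m_i + h_i·m_(i+1) = 6(Δ_i − Δ_(i-1)) read
  1·m_0 + 4·m_1 + 1·m_2 = 6(Δ_1 - Δ_0) = -168
  1·m_1 + 4·m_2 + 1·m_3 = 6(Δ_2 - Δ_1) = 114
Natural end conditions: m_0 = m_3 = 0.
Solving: m_0 = 0, m_1 = -262/5, m_2 = 208/5, m_3 = 0.
On [-1, 0], with p_0(x) = a_0 + b_0·(x + 1) + c_0·(x + 1)² + d_0·(x + 1)³: c_0 = m_0/2 = 0, d_0 = (m_1 - m_0)/(6h_0) = -131/15, b_0 = Δ_0 - h_0(2m_0 + m_1)/6 = 326/15.

-8.7333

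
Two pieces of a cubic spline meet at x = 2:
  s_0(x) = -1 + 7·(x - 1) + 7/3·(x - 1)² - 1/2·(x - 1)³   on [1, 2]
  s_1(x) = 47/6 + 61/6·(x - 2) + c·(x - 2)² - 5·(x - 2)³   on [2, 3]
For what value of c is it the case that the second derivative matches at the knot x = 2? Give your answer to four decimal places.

0.8333

s_0''(x) = 14/3 - 3·(x - 1), so s_0''(2) = 5/3. On the right, s_1''(2) = 2c, so c = 5/6.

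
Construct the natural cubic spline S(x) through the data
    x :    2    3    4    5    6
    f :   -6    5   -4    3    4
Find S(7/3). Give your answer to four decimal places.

Write M_i for S''(x_i). With h_i = 1, 1, 1, 1 and divided differences Δ_i = 11, -9, 7, 1, the continuity of S' gives the tridiagonal system
  1·M_0 + 4·M_1 + 1·M_2 = 6(Δ_1 - Δ_0) = -120
  1·M_1 + 4·M_2 + 1·M_3 = 6(Δ_2 - Δ_1) = 96
  1·M_2 + 4·M_3 + 1·M_4 = 6(Δ_3 - Δ_2) = -36
Natural end conditions: M_0 = M_4 = 0.
Solving the tridiagonal system: M_0 = 0, M_1 = -555/14, M_2 = 270/7, M_3 = -261/14, M_4 = 0.
On [2, 3], S(x) = -6 + 493/28·(x - 2) + 0·(x - 2)² - 185/28·(x - 2)³.
With (x - 2) = 1/3: S(7/3) = -71/189.

-0.3757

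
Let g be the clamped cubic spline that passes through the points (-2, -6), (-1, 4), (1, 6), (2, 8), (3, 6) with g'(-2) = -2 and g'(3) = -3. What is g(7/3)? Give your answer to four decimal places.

Write m_i for g''(x_i). With h_i = 1, 2, 1, 1 and divided differences Δ_i = 10, 1, 2, -2, the continuity of g' gives the tridiagonal system
  1·m_0 + 6·m_1 + 2·m_2 = 6(Δ_1 - Δ_0) = -54
  2·m_1 + 6·m_2 + 1·m_3 = 6(Δ_2 - Δ_1) = 6
  1·m_2 + 4·m_3 + 1·m_4 = 6(Δ_3 - Δ_2) = -24
Clamped end conditions give two more equations: 2h_0·m_0 + h_0·m_1 = 6(Δ_0 - g'(-2)) = 72 and h_3·m_3 + 2h_3·m_4 = 6(g'(3) - Δ_3) = -6.
Hence m_0 = 733/16, m_1 = -157/8, m_2 = 287/32, m_3 = -137/16, m_4 = 41/32.
On [2, 3], g(x) = 8 + 41/64·(x - 2) - 137/32·(x - 2)² + 105/64·(x - 2)³.
With (x - 2) = 1/3: g(7/3) = 1123/144.

7.7986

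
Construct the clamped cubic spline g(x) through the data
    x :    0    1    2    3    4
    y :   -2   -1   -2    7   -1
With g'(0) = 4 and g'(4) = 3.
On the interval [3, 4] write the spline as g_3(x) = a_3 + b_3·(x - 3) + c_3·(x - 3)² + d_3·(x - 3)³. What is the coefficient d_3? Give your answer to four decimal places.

17.2143

Let m_i = g''(x_i). Step sizes h_i = 1, 1, 1, 1; slopes of the chords Δ_i = (y_(i+1) - y_i)/h_i = 1, -1, 9, -8.
  1·m_0 + 4·m_1 + 1·m_2 = 6(Δ_1 - Δ_0) = -12
  1·m_1 + 4·m_2 + 1·m_3 = 6(Δ_2 - Δ_1) = 60
  1·m_2 + 4·m_3 + 1·m_4 = 6(Δ_3 - Δ_2) = -102
Clamped end conditions give two more equations: 2h_0·m_0 + h_0·m_1 = 6(Δ_0 - g'(0)) = -18 and h_3·m_3 + 2h_3·m_4 = 6(g'(4) - Δ_3) = 66.
Forward elimination and back-substitution give m_0 = -31/7, m_1 = -64/7, m_2 = 29, m_3 = -328/7, m_4 = 395/7.
On [3, 4], with g_3(x) = a_3 + b_3·(x - 3) + c_3·(x - 3)² + d_3·(x - 3)³: c_3 = m_3/2 = -164/7, d_3 = (m_4 - m_3)/(6h_3) = 241/14, b_3 = Δ_3 - h_3(2m_3 + m_4)/6 = -25/14.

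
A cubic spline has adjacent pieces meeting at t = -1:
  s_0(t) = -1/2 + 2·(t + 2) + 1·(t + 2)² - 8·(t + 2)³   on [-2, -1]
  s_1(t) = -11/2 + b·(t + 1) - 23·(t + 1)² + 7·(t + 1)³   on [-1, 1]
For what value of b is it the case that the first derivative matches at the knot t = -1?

-20

s_0'(t) = 2 + 2·(t + 2) - 24·(t + 2)², so s_0'(-1) = -20. On the right, s_1'(-1) = b, so b = -20.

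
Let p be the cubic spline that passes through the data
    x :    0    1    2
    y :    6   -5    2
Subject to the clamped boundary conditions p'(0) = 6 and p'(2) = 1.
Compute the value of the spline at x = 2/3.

Let σ_i = p''(x_i). Step sizes h_i = 1, 1; slopes of the chords Δ_i = (y_(i+1) - y_i)/h_i = -11, 7.
  1·σ_0 + 4·σ_1 + 1·σ_2 = 6(Δ_1 - Δ_0) = 108
Clamped end conditions give two more equations: 2h_0·σ_0 + h_0·σ_1 = 6(Δ_0 - p'(0)) = -102 and h_1·σ_1 + 2h_1·σ_2 = 6(p'(2) - Δ_1) = -36.
Solving the tridiagonal system: σ_0 = -161/2, σ_1 = 59, σ_2 = -95/2.
On [0, 1], p(x) = 6 + 6·x - 161/4·x² + 93/4·x³.
With x = 2/3: p(2/3) = -1.

-1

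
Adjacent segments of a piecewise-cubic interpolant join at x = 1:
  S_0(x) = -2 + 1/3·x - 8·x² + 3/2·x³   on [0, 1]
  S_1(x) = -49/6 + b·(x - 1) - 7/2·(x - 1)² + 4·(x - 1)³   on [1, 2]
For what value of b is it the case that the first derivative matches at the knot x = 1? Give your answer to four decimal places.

-11.1667

S_0'(x) = 1/3 - 16·x + 9/2·x², so S_0'(1) = -67/6. On the right, S_1'(1) = b, so b = -67/6.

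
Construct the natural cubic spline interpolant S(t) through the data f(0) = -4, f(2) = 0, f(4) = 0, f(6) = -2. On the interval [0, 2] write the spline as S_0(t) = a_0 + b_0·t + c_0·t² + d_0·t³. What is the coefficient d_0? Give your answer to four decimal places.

-0.1167

Let M_i = S''(x_i). Step sizes h_i = 2, 2, 2; slopes of the chords Δ_i = (y_(i+1) - y_i)/h_i = 2, 0, -1.
  2·M_0 + 8·M_1 + 2·M_2 = 6(Δ_1 - Δ_0) = -12
  2·M_1 + 8·M_2 + 2·M_3 = 6(Δ_2 - Δ_1) = -6
Natural end conditions: M_0 = M_3 = 0.
Solving the tridiagonal system: M_0 = 0, M_1 = -7/5, M_2 = -2/5, M_3 = 0.
On [0, 2], with S_0(t) = a_0 + b_0·t + c_0·t² + d_0·t³: c_0 = M_0/2 = 0, d_0 = (M_1 - M_0)/(6h_0) = -7/60, b_0 = Δ_0 - h_0(2M_0 + M_1)/6 = 37/15.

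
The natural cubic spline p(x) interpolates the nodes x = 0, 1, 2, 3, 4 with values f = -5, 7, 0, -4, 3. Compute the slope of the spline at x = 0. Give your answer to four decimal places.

17.1071

With m_i denoting the second derivative at x_i, h_i = 1, 1, 1, 1, and Δ_i = (y_(i+1) − y_i)/h_i = 12, -7, -4, 7:
  1·m_0 + 4·m_1 + 1·m_2 = 6(Δ_1 - Δ_0) = -114
  1·m_1 + 4·m_2 + 1·m_3 = 6(Δ_2 - Δ_1) = 18
  1·m_2 + 4·m_3 + 1·m_4 = 6(Δ_3 - Δ_2) = 66
Natural end conditions: m_0 = m_4 = 0.
Solving the tridiagonal system: m_0 = 0, m_1 = -429/14, m_2 = 60/7, m_3 = 201/14, m_4 = 0.
On [0, 1], p'(x) = b_0 + 2c_0·x + 3d_0·x² with b_0 = Δ_0 - h_0(2m_0 + m_1)/6 = 479/28, c_0 = m_0/2 = 0, d_0 = (m_1 - m_0)/(6h_0) = -143/28. So p'(0) = 479/28.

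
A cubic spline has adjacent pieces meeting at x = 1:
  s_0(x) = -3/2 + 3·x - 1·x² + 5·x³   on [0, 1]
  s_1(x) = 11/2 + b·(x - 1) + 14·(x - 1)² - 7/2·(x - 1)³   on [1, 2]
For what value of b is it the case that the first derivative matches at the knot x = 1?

16

s_0'(x) = 3 - 2·x + 15·x², so s_0'(1) = 16. On the right, s_1'(1) = b, so b = 16.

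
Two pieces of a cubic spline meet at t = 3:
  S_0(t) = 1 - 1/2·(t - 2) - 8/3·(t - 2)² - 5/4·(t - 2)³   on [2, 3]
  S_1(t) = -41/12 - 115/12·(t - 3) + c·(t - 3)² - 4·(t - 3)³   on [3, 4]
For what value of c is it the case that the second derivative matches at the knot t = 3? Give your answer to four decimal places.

S_0''(t) = -16/3 - 15/2·(t - 2), so S_0''(3) = -77/6. On the right, S_1''(3) = 2c, so c = -77/12.

-6.4167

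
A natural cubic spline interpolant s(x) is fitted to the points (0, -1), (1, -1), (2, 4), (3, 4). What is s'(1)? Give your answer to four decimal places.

Put σ_i = s'' at the i-th knot. Here h = (1, 1, 1) and Δ = (0, 5, 0), so the interior equations h_(i-1)·σ_(i-1) + 2(h_(i-1)+h_i)·σ_i + h_i·σ_(i+1) = 6(Δ_i − Δ_(i-1)) read
  1·σ_0 + 4·σ_1 + 1·σ_2 = 6(Δ_1 - Δ_0) = 30
  1·σ_1 + 4·σ_2 + 1·σ_3 = 6(Δ_2 - Δ_1) = -30
Natural end conditions: σ_0 = σ_3 = 0.
Solving: σ_0 = 0, σ_1 = 10, σ_2 = -10, σ_3 = 0.
On [1, 2], s'(x) = b_1 + 2c_1·(x - 1) + 3d_1·(x - 1)² with b_1 = Δ_1 - h_1(2σ_1 + σ_2)/6 = 10/3, c_1 = σ_1/2 = 5, d_1 = (σ_2 - σ_1)/(6h_1) = -10/3. So s'(1) = 10/3.

3.3333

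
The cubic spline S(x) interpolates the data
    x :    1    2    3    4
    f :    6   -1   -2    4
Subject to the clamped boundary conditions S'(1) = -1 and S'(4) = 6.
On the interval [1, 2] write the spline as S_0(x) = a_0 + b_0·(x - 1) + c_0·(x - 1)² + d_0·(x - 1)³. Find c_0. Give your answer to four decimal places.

With M_i denoting the second derivative at x_i, h_i = 1, 1, 1, and Δ_i = (y_(i+1) − y_i)/h_i = -7, -1, 6:
  1·M_0 + 4·M_1 + 1·M_2 = 6(Δ_1 - Δ_0) = 36
  1·M_1 + 4·M_2 + 1·M_3 = 6(Δ_2 - Δ_1) = 42
Clamped end conditions give two more equations: 2h_0·M_0 + h_0·M_1 = 6(Δ_0 - S'(1)) = -36 and h_2·M_2 + 2h_2·M_3 = 6(S'(4) - Δ_2) = 0.
Hence M_0 = -368/15, M_1 = 196/15, M_2 = 124/15, M_3 = -62/15.
On [1, 2], with S_0(x) = a_0 + b_0·(x - 1) + c_0·(x - 1)² + d_0·(x - 1)³: c_0 = M_0/2 = -184/15, d_0 = (M_1 - M_0)/(6h_0) = 94/15, b_0 = Δ_0 - h_0(2M_0 + M_1)/6 = -1.

-12.2667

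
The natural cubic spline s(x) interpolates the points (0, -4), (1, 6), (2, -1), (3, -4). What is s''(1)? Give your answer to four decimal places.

-28.8000

Let M_i = s''(x_i). Step sizes h_i = 1, 1, 1; slopes of the chords Δ_i = (y_(i+1) - y_i)/h_i = 10, -7, -3.
  1·M_0 + 4·M_1 + 1·M_2 = 6(Δ_1 - Δ_0) = -102
  1·M_1 + 4·M_2 + 1·M_3 = 6(Δ_2 - Δ_1) = 24
Natural end conditions: M_0 = M_3 = 0.
Hence M_0 = 0, M_1 = -144/5, M_2 = 66/5, M_3 = 0.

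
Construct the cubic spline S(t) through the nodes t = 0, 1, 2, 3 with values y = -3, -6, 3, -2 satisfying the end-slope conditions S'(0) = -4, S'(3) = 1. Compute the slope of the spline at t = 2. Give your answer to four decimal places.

With m_i denoting the second derivative at x_i, h_i = 1, 1, 1, and Δ_i = (y_(i+1) − y_i)/h_i = -3, 9, -5:
  1·m_0 + 4·m_1 + 1·m_2 = 6(Δ_1 - Δ_0) = 72
  1·m_1 + 4·m_2 + 1·m_3 = 6(Δ_2 - Δ_1) = -84
Clamped end conditions give two more equations: 2h_0·m_0 + h_0·m_1 = 6(Δ_0 - S'(0)) = 6 and h_2·m_2 + 2h_2·m_3 = 6(S'(3) - Δ_2) = 36.
Hence m_0 = -184/15, m_1 = 458/15, m_2 = -568/15, m_3 = 554/15.
On [2, 3], S'(t) = b_2 + 2c_2·(t - 2) + 3d_2·(t - 2)² with b_2 = Δ_2 - h_2(2m_2 + m_3)/6 = 22/15, c_2 = m_2/2 = -284/15, d_2 = (m_3 - m_2)/(6h_2) = 187/15. So S'(2) = 22/15.

1.4667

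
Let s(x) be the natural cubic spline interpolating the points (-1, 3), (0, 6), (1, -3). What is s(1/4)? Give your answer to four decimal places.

Let M_i = s''(x_i). Step sizes h_i = 1, 1; slopes of the chords Δ_i = (y_(i+1) - y_i)/h_i = 3, -9.
  1·M_0 + 4·M_1 + 1·M_2 = 6(Δ_1 - Δ_0) = -72
Natural end conditions: M_0 = M_2 = 0.
Forward elimination and back-substitution give M_0 = 0, M_1 = -18, M_2 = 0.
On [0, 1], s(x) = 6 - 3·x - 9·x² + 3·x³.
With x = 1/4: s(1/4) = 303/64.

4.7344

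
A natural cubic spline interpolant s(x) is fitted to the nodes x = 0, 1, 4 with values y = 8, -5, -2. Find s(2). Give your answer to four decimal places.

With σ_i denoting the second derivative at x_i, h_i = 1, 3, and Δ_i = (y_(i+1) − y_i)/h_i = -13, 1:
  1·σ_0 + 8·σ_1 + 3·σ_2 = 6(Δ_1 - Δ_0) = 84
Natural end conditions: σ_0 = σ_2 = 0.
Solving the tridiagonal system: σ_0 = 0, σ_1 = 21/2, σ_2 = 0.
On [1, 4], s(x) = -5 - 19/2·(x - 1) + 21/4·(x - 1)² - 7/12·(x - 1)³.
With (x - 1) = 1: s(2) = -59/6.

-9.8333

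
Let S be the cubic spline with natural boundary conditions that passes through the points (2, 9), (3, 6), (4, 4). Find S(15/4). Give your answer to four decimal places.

4.4414

With m_i denoting the second derivative at x_i, h_i = 1, 1, and Δ_i = (y_(i+1) − y_i)/h_i = -3, -2:
  1·m_0 + 4·m_1 + 1·m_2 = 6(Δ_1 - Δ_0) = 6
Natural end conditions: m_0 = m_2 = 0.
Solving: m_0 = 0, m_1 = 3/2, m_2 = 0.
On [3, 4], S(t) = 6 - 5/2·(t - 3) + 3/4·(t - 3)² - 1/4·(t - 3)³.
With (t - 3) = 3/4: S(15/4) = 1137/256.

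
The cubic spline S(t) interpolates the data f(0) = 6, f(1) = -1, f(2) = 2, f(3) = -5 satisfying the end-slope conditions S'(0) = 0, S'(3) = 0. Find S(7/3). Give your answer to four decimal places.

Put M_i = S'' at the i-th knot. Here h = (1, 1, 1) and Δ = (-7, 3, -7), so the interior equations h_(i-1)·M_(i-1) + 2(h_(i-1)+h_i)·M_i + h_i·M_(i+1) = 6(Δ_i − Δ_(i-1)) read
  1·M_0 + 4·M_1 + 1·M_2 = 6(Δ_1 - Δ_0) = 60
  1·M_1 + 4·M_2 + 1·M_3 = 6(Δ_2 - Δ_1) = -60
Clamped end conditions give two more equations: 2h_0·M_0 + h_0·M_1 = 6(Δ_0 - S'(0)) = -42 and h_2·M_2 + 2h_2·M_3 = 6(S'(3) - Δ_2) = 42.
Solving the tridiagonal system: M_0 = -186/5, M_1 = 162/5, M_2 = -162/5, M_3 = 186/5.
On [2, 3], S(t) = 2 - 12/5·(t - 2) - 81/5·(t - 2)² + 58/5·(t - 2)³.
With (t - 2) = 1/3: S(7/3) = -23/135.

-0.1704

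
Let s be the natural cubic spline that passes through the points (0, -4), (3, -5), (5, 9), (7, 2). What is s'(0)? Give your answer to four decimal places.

Let σ_i = s''(x_i). Step sizes h_i = 3, 2, 2; slopes of the chords Δ_i = (y_(i+1) - y_i)/h_i = -1/3, 7, -7/2.
  3·σ_0 + 10·σ_1 + 2·σ_2 = 6(Δ_1 - Δ_0) = 44
  2·σ_1 + 8·σ_2 + 2·σ_3 = 6(Δ_2 - Δ_1) = -63
Natural end conditions: σ_0 = σ_3 = 0.
Hence σ_0 = 0, σ_1 = 239/38, σ_2 = -359/38, σ_3 = 0.
On [0, 3], s'(t) = b_0 + 2c_0·t + 3d_0·t² with b_0 = Δ_0 - h_0(2σ_0 + σ_1)/6 = -793/228, c_0 = σ_0/2 = 0, d_0 = (σ_1 - σ_0)/(6h_0) = 239/684. So s'(0) = -793/228.

-3.4781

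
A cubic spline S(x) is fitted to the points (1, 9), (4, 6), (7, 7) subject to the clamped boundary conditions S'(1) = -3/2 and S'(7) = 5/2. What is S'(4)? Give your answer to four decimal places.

-0.7500

Let m_i = S''(x_i). Step sizes h_i = 3, 3; slopes of the chords Δ_i = (y_(i+1) - y_i)/h_i = -1, 1/3.
  3·m_0 + 12·m_1 + 3·m_2 = 6(Δ_1 - Δ_0) = 8
Clamped end conditions give two more equations: 2h_0·m_0 + h_0·m_1 = 6(Δ_0 - S'(1)) = 3 and h_1·m_1 + 2h_1·m_2 = 6(S'(7) - Δ_1) = 13.
Solving: m_0 = 1/2, m_1 = 0, m_2 = 13/6.
On [4, 7], S'(x) = b_1 + 2c_1·(x - 4) + 3d_1·(x - 4)² with b_1 = Δ_1 - h_1(2m_1 + m_2)/6 = -3/4, c_1 = m_1/2 = 0, d_1 = (m_2 - m_1)/(6h_1) = 13/108. So S'(4) = -3/4.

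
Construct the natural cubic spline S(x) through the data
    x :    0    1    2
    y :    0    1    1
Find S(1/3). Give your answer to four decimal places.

0.4074

Let m_i = S''(x_i). Step sizes h_i = 1, 1; slopes of the chords Δ_i = (y_(i+1) - y_i)/h_i = 1, 0.
  1·m_0 + 4·m_1 + 1·m_2 = 6(Δ_1 - Δ_0) = -6
Natural end conditions: m_0 = m_2 = 0.
Solving: m_0 = 0, m_1 = -3/2, m_2 = 0.
On [0, 1], S(x) = 0 + 5/4·x + 0·x² - 1/4·x³.
With x = 1/3: S(1/3) = 11/27.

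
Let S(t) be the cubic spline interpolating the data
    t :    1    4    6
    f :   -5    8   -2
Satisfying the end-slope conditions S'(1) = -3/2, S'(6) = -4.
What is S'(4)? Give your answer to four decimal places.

Write m_i for S''(x_i). With h_i = 3, 2 and divided differences Δ_i = 13/3, -5, the continuity of S' gives the tridiagonal system
  3·m_0 + 10·m_1 + 2·m_2 = 6(Δ_1 - Δ_0) = -56
Clamped end conditions give two more equations: 2h_0·m_0 + h_0·m_1 = 6(Δ_0 - S'(1)) = 35 and h_1·m_1 + 2h_1·m_2 = 6(S'(6) - Δ_1) = 6.
Solving the tridiagonal system: m_0 = 164/15, m_1 = -51/5, m_2 = 33/5.
On [4, 6], S'(t) = b_1 + 2c_1·(t - 4) + 3d_1·(t - 4)² with b_1 = Δ_1 - h_1(2m_1 + m_2)/6 = -2/5, c_1 = m_1/2 = -51/10, d_1 = (m_2 - m_1)/(6h_1) = 7/5. So S'(4) = -2/5.

-0.4000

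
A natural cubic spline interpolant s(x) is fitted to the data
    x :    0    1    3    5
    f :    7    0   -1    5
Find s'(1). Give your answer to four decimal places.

-4.9545

Write M_i for s''(x_i). With h_i = 1, 2, 2 and divided differences Δ_i = -7, -1/2, 3, the continuity of s' gives the tridiagonal system
  1·M_0 + 6·M_1 + 2·M_2 = 6(Δ_1 - Δ_0) = 39
  2·M_1 + 8·M_2 + 2·M_3 = 6(Δ_2 - Δ_1) = 21
Natural end conditions: M_0 = M_3 = 0.
Forward elimination and back-substitution give M_0 = 0, M_1 = 135/22, M_2 = 12/11, M_3 = 0.
On [1, 3], s'(x) = b_1 + 2c_1·(x - 1) + 3d_1·(x - 1)² with b_1 = Δ_1 - h_1(2M_1 + M_2)/6 = -109/22, c_1 = M_1/2 = 135/44, d_1 = (M_2 - M_1)/(6h_1) = -37/88. So s'(1) = -109/22.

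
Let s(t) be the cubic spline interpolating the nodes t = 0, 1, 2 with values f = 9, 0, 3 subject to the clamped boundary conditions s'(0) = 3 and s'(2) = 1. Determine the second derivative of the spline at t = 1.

38

Put M_i = s'' at the i-th knot. Here h = (1, 1) and Δ = (-9, 3), so the interior equations h_(i-1)·M_(i-1) + 2(h_(i-1)+h_i)·M_i + h_i·M_(i+1) = 6(Δ_i − Δ_(i-1)) read
  1·M_0 + 4·M_1 + 1·M_2 = 6(Δ_1 - Δ_0) = 72
Clamped end conditions give two more equations: 2h_0·M_0 + h_0·M_1 = 6(Δ_0 - s'(0)) = -72 and h_1·M_1 + 2h_1·M_2 = 6(s'(2) - Δ_1) = -12.
Hence M_0 = -55, M_1 = 38, M_2 = -25.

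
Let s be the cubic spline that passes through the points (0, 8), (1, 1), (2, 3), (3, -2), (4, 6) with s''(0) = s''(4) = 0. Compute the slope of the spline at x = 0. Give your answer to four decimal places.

With M_i denoting the second derivative at x_i, h_i = 1, 1, 1, 1, and Δ_i = (y_(i+1) − y_i)/h_i = -7, 2, -5, 8:
  1·M_0 + 4·M_1 + 1·M_2 = 6(Δ_1 - Δ_0) = 54
  1·M_1 + 4·M_2 + 1·M_3 = 6(Δ_2 - Δ_1) = -42
  1·M_2 + 4·M_3 + 1·M_4 = 6(Δ_3 - Δ_2) = 78
Natural end conditions: M_0 = M_4 = 0.
Hence M_0 = 0, M_1 = 132/7, M_2 = -150/7, M_3 = 174/7, M_4 = 0.
On [0, 1], s'(x) = b_0 + 2c_0·x + 3d_0·x² with b_0 = Δ_0 - h_0(2M_0 + M_1)/6 = -71/7, c_0 = M_0/2 = 0, d_0 = (M_1 - M_0)/(6h_0) = 22/7. So s'(0) = -71/7.

-10.1429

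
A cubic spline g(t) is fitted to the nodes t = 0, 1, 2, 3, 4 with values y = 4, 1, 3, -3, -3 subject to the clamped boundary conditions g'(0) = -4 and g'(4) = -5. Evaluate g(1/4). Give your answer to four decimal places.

Put σ_i = g'' at the i-th knot. Here h = (1, 1, 1, 1) and Δ = (-3, 2, -6, 0), so the interior equations h_(i-1)·σ_(i-1) + 2(h_(i-1)+h_i)·σ_i + h_i·σ_(i+1) = 6(Δ_i − Δ_(i-1)) read
  1·σ_0 + 4·σ_1 + 1·σ_2 = 6(Δ_1 - Δ_0) = 30
  1·σ_1 + 4·σ_2 + 1·σ_3 = 6(Δ_2 - Δ_1) = -48
  1·σ_2 + 4·σ_3 + 1·σ_4 = 6(Δ_3 - Δ_2) = 36
Clamped end conditions give two more equations: 2h_0·σ_0 + h_0·σ_1 = 6(Δ_0 - g'(0)) = 6 and h_3·σ_3 + 2h_3·σ_4 = 6(g'(4) - Δ_3) = -30.
Forward elimination and back-substitution give σ_0 = -53/14, σ_1 = 95/7, σ_2 = -41/2, σ_3 = 143/7, σ_4 = -353/14.
On [0, 1], g(t) = 4 - 4·t - 53/28·t² + 81/28·t³.
With t = 1/4: g(1/4) = 5245/1792.

2.9269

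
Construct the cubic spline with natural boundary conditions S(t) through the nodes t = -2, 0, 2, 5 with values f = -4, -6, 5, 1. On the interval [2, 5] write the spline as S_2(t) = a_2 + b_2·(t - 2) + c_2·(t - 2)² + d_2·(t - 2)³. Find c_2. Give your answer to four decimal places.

-2.6711

With σ_i denoting the second derivative at x_i, h_i = 2, 2, 3, and Δ_i = (y_(i+1) − y_i)/h_i = -1, 11/2, -4/3:
  2·σ_0 + 8·σ_1 + 2·σ_2 = 6(Δ_1 - Δ_0) = 39
  2·σ_1 + 10·σ_2 + 3·σ_3 = 6(Δ_2 - Δ_1) = -41
Natural end conditions: σ_0 = σ_3 = 0.
Solving the tridiagonal system: σ_0 = 0, σ_1 = 118/19, σ_2 = -203/38, σ_3 = 0.
On [2, 5], with S_2(t) = a_2 + b_2·(t - 2) + c_2·(t - 2)² + d_2·(t - 2)³: c_2 = σ_2/2 = -203/76, d_2 = (σ_3 - σ_2)/(6h_2) = 203/684, b_2 = Δ_2 - h_2(2σ_2 + σ_3)/6 = 457/114.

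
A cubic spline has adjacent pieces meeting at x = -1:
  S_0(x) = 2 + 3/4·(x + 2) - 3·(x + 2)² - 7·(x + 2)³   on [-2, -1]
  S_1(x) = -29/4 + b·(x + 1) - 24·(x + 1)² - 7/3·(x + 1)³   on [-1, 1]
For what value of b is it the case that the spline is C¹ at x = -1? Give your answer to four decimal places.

S_0'(x) = 3/4 - 6·(x + 2) - 21·(x + 2)², so S_0'(-1) = -105/4. On the right, S_1'(-1) = b, so b = -105/4.

-26.2500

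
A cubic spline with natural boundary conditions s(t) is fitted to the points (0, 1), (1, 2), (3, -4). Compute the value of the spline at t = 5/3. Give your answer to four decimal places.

Write m_i for s''(x_i). With h_i = 1, 2 and divided differences Δ_i = 1, -3, the continuity of s' gives the tridiagonal system
  1·m_0 + 6·m_1 + 2·m_2 = 6(Δ_1 - Δ_0) = -24
Natural end conditions: m_0 = m_2 = 0.
Hence m_0 = 0, m_1 = -4, m_2 = 0.
On [1, 3], s(t) = 2 - 1/3·(t - 1) - 2·(t - 1)² + 1/3·(t - 1)³.
With (t - 1) = 2/3: s(5/3) = 80/81.

0.9877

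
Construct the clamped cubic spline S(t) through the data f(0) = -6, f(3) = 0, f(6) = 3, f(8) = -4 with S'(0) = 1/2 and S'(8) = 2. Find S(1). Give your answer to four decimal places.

-4.9035

Write m_i for S''(x_i). With h_i = 3, 3, 2 and divided differences Δ_i = 2, 1, -7/2, the continuity of S' gives the tridiagonal system
  3·m_0 + 12·m_1 + 3·m_2 = 6(Δ_1 - Δ_0) = -6
  3·m_1 + 10·m_2 + 2·m_3 = 6(Δ_2 - Δ_1) = -27
Clamped end conditions give two more equations: 2h_0·m_0 + h_0·m_1 = 6(Δ_0 - S'(0)) = 9 and h_2·m_2 + 2h_2·m_3 = 6(S'(8) - Δ_2) = 33.
Solving: m_0 = 49/38, m_1 = 8/19, m_2 = -189/38, m_3 = 204/19.
On [0, 3], S(t) = -6 + 1/2·t + 49/76·t² - 11/228·t³.
With t = 1: S(1) = -559/114.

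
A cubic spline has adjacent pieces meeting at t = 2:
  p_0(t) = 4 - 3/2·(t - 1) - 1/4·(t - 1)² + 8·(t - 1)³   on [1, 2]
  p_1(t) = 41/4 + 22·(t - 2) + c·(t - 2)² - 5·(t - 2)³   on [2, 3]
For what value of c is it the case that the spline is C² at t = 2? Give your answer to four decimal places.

p_0''(t) = -1/2 + 48·(t - 1), so p_0''(2) = 95/2. On the right, p_1''(2) = 2c, so c = 95/4.

23.7500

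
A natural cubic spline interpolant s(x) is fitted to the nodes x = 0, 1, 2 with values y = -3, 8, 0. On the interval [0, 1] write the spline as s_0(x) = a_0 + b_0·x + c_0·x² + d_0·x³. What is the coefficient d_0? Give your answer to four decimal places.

-4.7500

Let M_i = s''(x_i). Step sizes h_i = 1, 1; slopes of the chords Δ_i = (y_(i+1) - y_i)/h_i = 11, -8.
  1·M_0 + 4·M_1 + 1·M_2 = 6(Δ_1 - Δ_0) = -114
Natural end conditions: M_0 = M_2 = 0.
Hence M_0 = 0, M_1 = -57/2, M_2 = 0.
On [0, 1], with s_0(x) = a_0 + b_0·x + c_0·x² + d_0·x³: c_0 = M_0/2 = 0, d_0 = (M_1 - M_0)/(6h_0) = -19/4, b_0 = Δ_0 - h_0(2M_0 + M_1)/6 = 63/4.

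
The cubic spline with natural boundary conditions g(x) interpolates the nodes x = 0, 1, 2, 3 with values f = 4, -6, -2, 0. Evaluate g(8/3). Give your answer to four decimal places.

-0.2321

Write m_i for g''(x_i). With h_i = 1, 1, 1 and divided differences Δ_i = -10, 4, 2, the continuity of g' gives the tridiagonal system
  1·m_0 + 4·m_1 + 1·m_2 = 6(Δ_1 - Δ_0) = 84
  1·m_1 + 4·m_2 + 1·m_3 = 6(Δ_2 - Δ_1) = -12
Natural end conditions: m_0 = m_3 = 0.
Hence m_0 = 0, m_1 = 116/5, m_2 = -44/5, m_3 = 0.
On [2, 3], g(x) = -2 + 74/15·(x - 2) - 22/5·(x - 2)² + 22/15·(x - 2)³.
With (x - 2) = 2/3: g(8/3) = -94/405.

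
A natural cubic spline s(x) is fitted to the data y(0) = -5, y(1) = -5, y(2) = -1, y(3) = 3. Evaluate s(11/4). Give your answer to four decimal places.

Put σ_i = s'' at the i-th knot. Here h = (1, 1, 1) and Δ = (0, 4, 4), so the interior equations h_(i-1)·σ_(i-1) + 2(h_(i-1)+h_i)·σ_i + h_i·σ_(i+1) = 6(Δ_i − Δ_(i-1)) read
  1·σ_0 + 4·σ_1 + 1·σ_2 = 6(Δ_1 - Δ_0) = 24
  1·σ_1 + 4·σ_2 + 1·σ_3 = 6(Δ_2 - Δ_1) = 0
Natural end conditions: σ_0 = σ_3 = 0.
Hence σ_0 = 0, σ_1 = 32/5, σ_2 = -8/5, σ_3 = 0.
On [2, 3], s(x) = -1 + 68/15·(x - 2) - 4/5·(x - 2)² + 4/15·(x - 2)³.
With (x - 2) = 3/4: s(11/4) = 33/16.

2.0625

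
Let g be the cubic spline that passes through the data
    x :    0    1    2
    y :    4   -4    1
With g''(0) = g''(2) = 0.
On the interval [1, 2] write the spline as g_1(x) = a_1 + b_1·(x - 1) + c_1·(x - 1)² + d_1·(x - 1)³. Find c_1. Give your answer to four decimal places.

9.7500

Put M_i = g'' at the i-th knot. Here h = (1, 1) and Δ = (-8, 5), so the interior equations h_(i-1)·M_(i-1) + 2(h_(i-1)+h_i)·M_i + h_i·M_(i+1) = 6(Δ_i − Δ_(i-1)) read
  1·M_0 + 4·M_1 + 1·M_2 = 6(Δ_1 - Δ_0) = 78
Natural end conditions: M_0 = M_2 = 0.
Solving: M_0 = 0, M_1 = 39/2, M_2 = 0.
On [1, 2], with g_1(x) = a_1 + b_1·(x - 1) + c_1·(x - 1)² + d_1·(x - 1)³: c_1 = M_1/2 = 39/4, d_1 = (M_2 - M_1)/(6h_1) = -13/4, b_1 = Δ_1 - h_1(2M_1 + M_2)/6 = -3/2.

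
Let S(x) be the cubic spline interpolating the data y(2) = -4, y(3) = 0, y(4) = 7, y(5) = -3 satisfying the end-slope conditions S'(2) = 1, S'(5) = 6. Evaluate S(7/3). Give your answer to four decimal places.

-3.5210

With σ_i denoting the second derivative at x_i, h_i = 1, 1, 1, and Δ_i = (y_(i+1) − y_i)/h_i = 4, 7, -10:
  1·σ_0 + 4·σ_1 + 1·σ_2 = 6(Δ_1 - Δ_0) = 18
  1·σ_1 + 4·σ_2 + 1·σ_3 = 6(Δ_2 - Δ_1) = -102
Clamped end conditions give two more equations: 2h_0·σ_0 + h_0·σ_1 = 6(Δ_0 - S'(2)) = 18 and h_2·σ_2 + 2h_2·σ_3 = 6(S'(5) - Δ_2) = 96.
Forward elimination and back-substitution give σ_0 = 14/15, σ_1 = 242/15, σ_2 = -712/15, σ_3 = 1076/15.
On [2, 3], S(x) = -4 + 1·(x - 2) + 7/15·(x - 2)² + 38/15·(x - 2)³.
With (x - 2) = 1/3: S(7/3) = -1426/405.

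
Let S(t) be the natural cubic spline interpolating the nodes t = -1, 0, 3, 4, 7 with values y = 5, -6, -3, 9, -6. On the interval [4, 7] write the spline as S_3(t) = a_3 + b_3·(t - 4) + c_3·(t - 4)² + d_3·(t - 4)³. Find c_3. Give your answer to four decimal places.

Let M_i = S''(x_i). Step sizes h_i = 1, 3, 1, 3; slopes of the chords Δ_i = (y_(i+1) - y_i)/h_i = -11, 1, 12, -5.
  1·M_0 + 8·M_1 + 3·M_2 = 6(Δ_1 - Δ_0) = 72
  3·M_1 + 8·M_2 + 1·M_3 = 6(Δ_2 - Δ_1) = 66
  1·M_2 + 8·M_3 + 3·M_4 = 6(Δ_3 - Δ_2) = -102
Natural end conditions: M_0 = M_4 = 0.
Solving: M_0 = 0, M_1 = 49/8, M_2 = 23/3, M_3 = -329/24, M_4 = 0.
On [4, 7], with S_3(t) = a_3 + b_3·(t - 4) + c_3·(t - 4)² + d_3·(t - 4)³: c_3 = M_3/2 = -329/48, d_3 = (M_4 - M_3)/(6h_3) = 329/432, b_3 = Δ_3 - h_3(2M_3 + M_4)/6 = 209/24.

-6.8542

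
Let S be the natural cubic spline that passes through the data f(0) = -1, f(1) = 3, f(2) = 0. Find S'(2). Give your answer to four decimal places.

Write M_i for S''(x_i). With h_i = 1, 1 and divided differences Δ_i = 4, -3, the continuity of S' gives the tridiagonal system
  1·M_0 + 4·M_1 + 1·M_2 = 6(Δ_1 - Δ_0) = -42
Natural end conditions: M_0 = M_2 = 0.
Hence M_0 = 0, M_1 = -21/2, M_2 = 0.
On [1, 2], S'(x) = b_1 + 2c_1·(x - 1) + 3d_1·(x - 1)² with b_1 = Δ_1 - h_1(2M_1 + M_2)/6 = 1/2, c_1 = M_1/2 = -21/4, d_1 = (M_2 - M_1)/(6h_1) = 7/4. So S'(2) = -19/4.

-4.7500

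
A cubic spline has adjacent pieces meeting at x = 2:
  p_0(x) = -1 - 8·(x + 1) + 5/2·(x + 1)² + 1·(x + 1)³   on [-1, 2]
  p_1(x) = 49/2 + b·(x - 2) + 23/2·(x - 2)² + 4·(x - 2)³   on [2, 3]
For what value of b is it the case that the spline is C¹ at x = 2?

p_0'(x) = -8 + 5·(x + 1) + 3·(x + 1)², so p_0'(2) = 34. On the right, p_1'(2) = b, so b = 34.

34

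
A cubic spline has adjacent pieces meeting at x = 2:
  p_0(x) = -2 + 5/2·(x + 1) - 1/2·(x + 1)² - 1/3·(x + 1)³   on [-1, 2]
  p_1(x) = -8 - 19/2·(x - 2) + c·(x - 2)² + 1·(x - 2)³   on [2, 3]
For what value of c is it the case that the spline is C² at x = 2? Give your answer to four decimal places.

-3.5000

p_0''(x) = -1 - 2·(x + 1), so p_0''(2) = -7. On the right, p_1''(2) = 2c, so c = -7/2.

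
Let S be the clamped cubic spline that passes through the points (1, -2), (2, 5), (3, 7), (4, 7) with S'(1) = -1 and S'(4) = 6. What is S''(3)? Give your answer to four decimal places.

-4.5333

Put M_i = S'' at the i-th knot. Here h = (1, 1, 1) and Δ = (7, 2, 0), so the interior equations h_(i-1)·M_(i-1) + 2(h_(i-1)+h_i)·M_i + h_i·M_(i+1) = 6(Δ_i − Δ_(i-1)) read
  1·M_0 + 4·M_1 + 1·M_2 = 6(Δ_1 - Δ_0) = -30
  1·M_1 + 4·M_2 + 1·M_3 = 6(Δ_2 - Δ_1) = -12
Clamped end conditions give two more equations: 2h_0·M_0 + h_0·M_1 = 6(Δ_0 - S'(1)) = 48 and h_2·M_2 + 2h_2·M_3 = 6(S'(4) - Δ_2) = 36.
Forward elimination and back-substitution give M_0 = 466/15, M_1 = -212/15, M_2 = -68/15, M_3 = 304/15.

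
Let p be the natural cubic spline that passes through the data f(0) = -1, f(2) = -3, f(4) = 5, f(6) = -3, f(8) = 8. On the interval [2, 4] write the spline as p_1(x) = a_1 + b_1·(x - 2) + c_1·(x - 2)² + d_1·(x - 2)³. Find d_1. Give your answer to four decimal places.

-1.3504

With m_i denoting the second derivative at x_i, h_i = 2, 2, 2, 2, and Δ_i = (y_(i+1) − y_i)/h_i = -1, 4, -4, 11/2:
  2·m_0 + 8·m_1 + 2·m_2 = 6(Δ_1 - Δ_0) = 30
  2·m_1 + 8·m_2 + 2·m_3 = 6(Δ_2 - Δ_1) = -48
  2·m_2 + 8·m_3 + 2·m_4 = 6(Δ_3 - Δ_2) = 57
Natural end conditions: m_0 = m_4 = 0.
Solving the tridiagonal system: m_0 = 0, m_1 = 699/112, m_2 = -279/28, m_3 = 1077/112, m_4 = 0.
On [2, 4], with p_1(x) = a_1 + b_1·(x - 2) + c_1·(x - 2)² + d_1·(x - 2)³: c_1 = m_1/2 = 699/224, d_1 = (m_2 - m_1)/(6h_1) = -605/448, b_1 = Δ_1 - h_1(2m_1 + m_2)/6 = 177/56.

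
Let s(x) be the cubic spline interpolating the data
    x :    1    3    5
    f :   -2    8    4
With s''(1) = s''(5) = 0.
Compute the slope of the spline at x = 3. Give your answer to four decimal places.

Write M_i for s''(x_i). With h_i = 2, 2 and divided differences Δ_i = 5, -2, the continuity of s' gives the tridiagonal system
  2·M_0 + 8·M_1 + 2·M_2 = 6(Δ_1 - Δ_0) = -42
Natural end conditions: M_0 = M_2 = 0.
Hence M_0 = 0, M_1 = -21/4, M_2 = 0.
On [3, 5], s'(x) = b_1 + 2c_1·(x - 3) + 3d_1·(x - 3)² with b_1 = Δ_1 - h_1(2M_1 + M_2)/6 = 3/2, c_1 = M_1/2 = -21/8, d_1 = (M_2 - M_1)/(6h_1) = 7/16. So s'(3) = 3/2.

1.5000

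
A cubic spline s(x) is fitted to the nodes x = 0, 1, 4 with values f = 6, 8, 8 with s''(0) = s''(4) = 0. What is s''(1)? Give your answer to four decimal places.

-1.5000

Put M_i = s'' at the i-th knot. Here h = (1, 3) and Δ = (2, 0), so the interior equations h_(i-1)·M_(i-1) + 2(h_(i-1)+h_i)·M_i + h_i·M_(i+1) = 6(Δ_i − Δ_(i-1)) read
  1·M_0 + 8·M_1 + 3·M_2 = 6(Δ_1 - Δ_0) = -12
Natural end conditions: M_0 = M_2 = 0.
Solving: M_0 = 0, M_1 = -3/2, M_2 = 0.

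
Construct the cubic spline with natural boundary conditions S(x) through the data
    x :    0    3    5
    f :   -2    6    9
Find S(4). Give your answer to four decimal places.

7.6750

Put M_i = S'' at the i-th knot. Here h = (3, 2) and Δ = (8/3, 3/2), so the interior equations h_(i-1)·M_(i-1) + 2(h_(i-1)+h_i)·M_i + h_i·M_(i+1) = 6(Δ_i − Δ_(i-1)) read
  3·M_0 + 10·M_1 + 2·M_2 = 6(Δ_1 - Δ_0) = -7
Natural end conditions: M_0 = M_2 = 0.
Hence M_0 = 0, M_1 = -7/10, M_2 = 0.
On [3, 5], S(x) = 6 + 59/30·(x - 3) - 7/20·(x - 3)² + 7/120·(x - 3)³.
With (x - 3) = 1: S(4) = 307/40.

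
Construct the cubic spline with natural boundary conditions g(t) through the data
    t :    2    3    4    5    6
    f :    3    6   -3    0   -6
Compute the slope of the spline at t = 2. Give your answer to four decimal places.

With M_i denoting the second derivative at x_i, h_i = 1, 1, 1, 1, and Δ_i = (y_(i+1) − y_i)/h_i = 3, -9, 3, -6:
  1·M_0 + 4·M_1 + 1·M_2 = 6(Δ_1 - Δ_0) = -72
  1·M_1 + 4·M_2 + 1·M_3 = 6(Δ_2 - Δ_1) = 72
  1·M_2 + 4·M_3 + 1·M_4 = 6(Δ_3 - Δ_2) = -54
Natural end conditions: M_0 = M_4 = 0.
Forward elimination and back-substitution give M_0 = 0, M_1 = -711/28, M_2 = 207/7, M_3 = -585/28, M_4 = 0.
On [2, 3], g'(t) = b_0 + 2c_0·(t - 2) + 3d_0·(t - 2)² with b_0 = Δ_0 - h_0(2M_0 + M_1)/6 = 405/56, c_0 = M_0/2 = 0, d_0 = (M_1 - M_0)/(6h_0) = -237/56. So g'(2) = 405/56.

7.2321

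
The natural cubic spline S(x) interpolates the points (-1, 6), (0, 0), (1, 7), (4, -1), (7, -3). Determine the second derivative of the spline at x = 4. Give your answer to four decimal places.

Let σ_i = S''(x_i). Step sizes h_i = 1, 1, 3, 3; slopes of the chords Δ_i = (y_(i+1) - y_i)/h_i = -6, 7, -8/3, -2/3.
  1·σ_0 + 4·σ_1 + 1·σ_2 = 6(Δ_1 - Δ_0) = 78
  1·σ_1 + 8·σ_2 + 3·σ_3 = 6(Δ_2 - Δ_1) = -58
  3·σ_2 + 12·σ_3 + 3·σ_4 = 6(Δ_3 - Δ_2) = 12
Natural end conditions: σ_0 = σ_4 = 0.
Solving: σ_0 = 0, σ_1 = 179/8, σ_2 = -23/2, σ_3 = 31/8, σ_4 = 0.

3.8750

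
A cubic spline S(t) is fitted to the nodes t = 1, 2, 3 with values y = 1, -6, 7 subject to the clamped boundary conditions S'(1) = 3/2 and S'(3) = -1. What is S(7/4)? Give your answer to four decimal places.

Let M_i = S''(x_i). Step sizes h_i = 1, 1; slopes of the chords Δ_i = (y_(i+1) - y_i)/h_i = -7, 13.
  1·M_0 + 4·M_1 + 1·M_2 = 6(Δ_1 - Δ_0) = 120
Clamped end conditions give two more equations: 2h_0·M_0 + h_0·M_1 = 6(Δ_0 - S'(1)) = -51 and h_1·M_1 + 2h_1·M_2 = 6(S'(3) - Δ_1) = -84.
Hence M_0 = -227/4, M_1 = 125/2, M_2 = -293/4.
On [1, 2], S(t) = 1 + 3/2·(t - 1) - 227/8·(t - 1)² + 159/8·(t - 1)³.
With (t - 1) = 3/4: S(7/4) = -2791/512.

-5.4512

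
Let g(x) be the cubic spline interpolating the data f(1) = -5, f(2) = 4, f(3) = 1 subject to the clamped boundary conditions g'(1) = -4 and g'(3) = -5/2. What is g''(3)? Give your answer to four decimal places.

20.2500

With M_i denoting the second derivative at x_i, h_i = 1, 1, and Δ_i = (y_(i+1) − y_i)/h_i = 9, -3:
  1·M_0 + 4·M_1 + 1·M_2 = 6(Δ_1 - Δ_0) = -72
Clamped end conditions give two more equations: 2h_0·M_0 + h_0·M_1 = 6(Δ_0 - g'(1)) = 78 and h_1·M_1 + 2h_1·M_2 = 6(g'(3) - Δ_1) = 3.
Solving: M_0 = 231/4, M_1 = -75/2, M_2 = 81/4.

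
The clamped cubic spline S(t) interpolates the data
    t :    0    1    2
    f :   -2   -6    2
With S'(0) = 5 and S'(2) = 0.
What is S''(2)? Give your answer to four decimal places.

-44.5000

Let σ_i = S''(x_i). Step sizes h_i = 1, 1; slopes of the chords Δ_i = (y_(i+1) - y_i)/h_i = -4, 8.
  1·σ_0 + 4·σ_1 + 1·σ_2 = 6(Δ_1 - Δ_0) = 72
Clamped end conditions give two more equations: 2h_0·σ_0 + h_0·σ_1 = 6(Δ_0 - S'(0)) = -54 and h_1·σ_1 + 2h_1·σ_2 = 6(S'(2) - Δ_1) = -48.
Forward elimination and back-substitution give σ_0 = -95/2, σ_1 = 41, σ_2 = -89/2.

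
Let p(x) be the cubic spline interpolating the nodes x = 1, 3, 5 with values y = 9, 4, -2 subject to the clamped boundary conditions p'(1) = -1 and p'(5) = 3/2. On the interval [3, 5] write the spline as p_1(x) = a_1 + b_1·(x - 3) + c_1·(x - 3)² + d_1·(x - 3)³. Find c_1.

-1

Write m_i for p''(x_i). With h_i = 2, 2 and divided differences Δ_i = -5/2, -3, the continuity of p' gives the tridiagonal system
  2·m_0 + 8·m_1 + 2·m_2 = 6(Δ_1 - Δ_0) = -3
Clamped end conditions give two more equations: 2h_0·m_0 + h_0·m_1 = 6(Δ_0 - p'(1)) = -9 and h_1·m_1 + 2h_1·m_2 = 6(p'(5) - Δ_1) = 27.
Forward elimination and back-substitution give m_0 = -5/4, m_1 = -2, m_2 = 31/4.
On [3, 5], with p_1(x) = a_1 + b_1·(x - 3) + c_1·(x - 3)² + d_1·(x - 3)³: c_1 = m_1/2 = -1, d_1 = (m_2 - m_1)/(6h_1) = 13/16, b_1 = Δ_1 - h_1(2m_1 + m_2)/6 = -17/4.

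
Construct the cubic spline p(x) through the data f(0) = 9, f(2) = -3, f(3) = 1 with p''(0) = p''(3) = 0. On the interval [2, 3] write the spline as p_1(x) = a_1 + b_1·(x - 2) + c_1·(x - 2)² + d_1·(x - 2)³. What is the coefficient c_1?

5

Let M_i = p''(x_i). Step sizes h_i = 2, 1; slopes of the chords Δ_i = (y_(i+1) - y_i)/h_i = -6, 4.
  2·M_0 + 6·M_1 + 1·M_2 = 6(Δ_1 - Δ_0) = 60
Natural end conditions: M_0 = M_2 = 0.
Solving: M_0 = 0, M_1 = 10, M_2 = 0.
On [2, 3], with p_1(x) = a_1 + b_1·(x - 2) + c_1·(x - 2)² + d_1·(x - 2)³: c_1 = M_1/2 = 5, d_1 = (M_2 - M_1)/(6h_1) = -5/3, b_1 = Δ_1 - h_1(2M_1 + M_2)/6 = 2/3.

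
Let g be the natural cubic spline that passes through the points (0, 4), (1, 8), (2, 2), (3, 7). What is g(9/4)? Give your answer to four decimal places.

Write M_i for g''(x_i). With h_i = 1, 1, 1 and divided differences Δ_i = 4, -6, 5, the continuity of g' gives the tridiagonal system
  1·M_0 + 4·M_1 + 1·M_2 = 6(Δ_1 - Δ_0) = -60
  1·M_1 + 4·M_2 + 1·M_3 = 6(Δ_2 - Δ_1) = 66
Natural end conditions: M_0 = M_3 = 0.
Hence M_0 = 0, M_1 = -102/5, M_2 = 108/5, M_3 = 0.
On [2, 3], g(t) = 2 - 11/5·(t - 2) + 54/5·(t - 2)² - 18/5·(t - 2)³.
With (t - 2) = 1/4: g(9/4) = 331/160.

2.0688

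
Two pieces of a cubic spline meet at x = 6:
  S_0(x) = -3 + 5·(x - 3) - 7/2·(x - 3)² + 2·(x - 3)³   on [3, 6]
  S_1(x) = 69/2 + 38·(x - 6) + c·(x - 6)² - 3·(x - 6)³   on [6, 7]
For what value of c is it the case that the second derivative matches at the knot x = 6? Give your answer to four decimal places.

S_0''(x) = -7 + 12·(x - 3), so S_0''(6) = 29. On the right, S_1''(6) = 2c, so c = 29/2.

14.5000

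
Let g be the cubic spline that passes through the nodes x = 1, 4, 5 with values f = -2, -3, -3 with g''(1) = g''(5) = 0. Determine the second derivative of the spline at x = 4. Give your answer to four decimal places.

0.2500

With m_i denoting the second derivative at x_i, h_i = 3, 1, and Δ_i = (y_(i+1) − y_i)/h_i = -1/3, 0:
  3·m_0 + 8·m_1 + 1·m_2 = 6(Δ_1 - Δ_0) = 2
Natural end conditions: m_0 = m_2 = 0.
Forward elimination and back-substitution give m_0 = 0, m_1 = 1/4, m_2 = 0.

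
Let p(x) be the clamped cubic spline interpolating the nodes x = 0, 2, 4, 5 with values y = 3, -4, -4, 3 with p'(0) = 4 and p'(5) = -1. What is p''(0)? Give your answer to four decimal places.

-12.8043

With m_i denoting the second derivative at x_i, h_i = 2, 2, 1, and Δ_i = (y_(i+1) − y_i)/h_i = -7/2, 0, 7:
  2·m_0 + 8·m_1 + 2·m_2 = 6(Δ_1 - Δ_0) = 21
  2·m_1 + 6·m_2 + 1·m_3 = 6(Δ_2 - Δ_1) = 42
Clamped end conditions give two more equations: 2h_0·m_0 + h_0·m_1 = 6(Δ_0 - p'(0)) = -45 and h_2·m_2 + 2h_2·m_3 = 6(p'(5) - Δ_2) = -48.
Solving: m_0 = -589/46, m_1 = 143/46, m_2 = 250/23, m_3 = -677/23.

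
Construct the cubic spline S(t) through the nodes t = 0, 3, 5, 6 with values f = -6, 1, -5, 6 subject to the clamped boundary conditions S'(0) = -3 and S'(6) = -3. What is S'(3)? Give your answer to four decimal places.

-4.0526

Write M_i for S''(x_i). With h_i = 3, 2, 1 and divided differences Δ_i = 7/3, -3, 11, the continuity of S' gives the tridiagonal system
  3·M_0 + 10·M_1 + 2·M_2 = 6(Δ_1 - Δ_0) = -32
  2·M_1 + 6·M_2 + 1·M_3 = 6(Δ_2 - Δ_1) = 84
Clamped end conditions give two more equations: 2h_0·M_0 + h_0·M_1 = 6(Δ_0 - S'(0)) = 32 and h_2·M_2 + 2h_2·M_3 = 6(S'(6) - Δ_2) = -84.
Solving: M_0 = 216/19, M_1 = -688/57, M_2 = 1556/57, M_3 = -3172/57.
On [3, 5], S'(t) = b_1 + 2c_1·(t - 3) + 3d_1·(t - 3)² with b_1 = Δ_1 - h_1(2M_1 + M_2)/6 = -77/19, c_1 = M_1/2 = -344/57, d_1 = (M_2 - M_1)/(6h_1) = 187/57. So S'(3) = -77/19.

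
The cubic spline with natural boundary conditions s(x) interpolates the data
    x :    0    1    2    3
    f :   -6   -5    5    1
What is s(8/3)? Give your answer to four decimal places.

3.6173

Write m_i for s''(x_i). With h_i = 1, 1, 1 and divided differences Δ_i = 1, 10, -4, the continuity of s' gives the tridiagonal system
  1·m_0 + 4·m_1 + 1·m_2 = 6(Δ_1 - Δ_0) = 54
  1·m_1 + 4·m_2 + 1·m_3 = 6(Δ_2 - Δ_1) = -84
Natural end conditions: m_0 = m_3 = 0.
Solving the tridiagonal system: m_0 = 0, m_1 = 20, m_2 = -26, m_3 = 0.
On [2, 3], s(x) = 5 + 14/3·(x - 2) - 13·(x - 2)² + 13/3·(x - 2)³.
With (x - 2) = 2/3: s(8/3) = 293/81.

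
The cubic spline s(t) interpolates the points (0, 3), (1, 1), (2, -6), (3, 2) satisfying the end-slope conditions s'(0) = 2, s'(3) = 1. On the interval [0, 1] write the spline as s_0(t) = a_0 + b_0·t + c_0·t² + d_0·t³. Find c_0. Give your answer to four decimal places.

-2.1333

Write m_i for s''(x_i). With h_i = 1, 1, 1 and divided differences Δ_i = -2, -7, 8, the continuity of s' gives the tridiagonal system
  1·m_0 + 4·m_1 + 1·m_2 = 6(Δ_1 - Δ_0) = -30
  1·m_1 + 4·m_2 + 1·m_3 = 6(Δ_2 - Δ_1) = 90
Clamped end conditions give two more equations: 2h_0·m_0 + h_0·m_1 = 6(Δ_0 - s'(0)) = -24 and h_2·m_2 + 2h_2·m_3 = 6(s'(3) - Δ_2) = -42.
Forward elimination and back-substitution give m_0 = -64/15, m_1 = -232/15, m_2 = 542/15, m_3 = -586/15.
On [0, 1], with s_0(t) = a_0 + b_0·t + c_0·t² + d_0·t³: c_0 = m_0/2 = -32/15, d_0 = (m_1 - m_0)/(6h_0) = -28/15, b_0 = Δ_0 - h_0(2m_0 + m_1)/6 = 2.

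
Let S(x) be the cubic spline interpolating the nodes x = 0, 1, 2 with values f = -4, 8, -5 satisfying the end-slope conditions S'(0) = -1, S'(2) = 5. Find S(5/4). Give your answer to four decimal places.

5.4883

With m_i denoting the second derivative at x_i, h_i = 1, 1, and Δ_i = (y_(i+1) − y_i)/h_i = 12, -13:
  1·m_0 + 4·m_1 + 1·m_2 = 6(Δ_1 - Δ_0) = -150
Clamped end conditions give two more equations: 2h_0·m_0 + h_0·m_1 = 6(Δ_0 - S'(0)) = 78 and h_1·m_1 + 2h_1·m_2 = 6(S'(2) - Δ_1) = 108.
Forward elimination and back-substitution give m_0 = 159/2, m_1 = -81, m_2 = 189/2.
On [1, 2], S(x) = 8 - 7/4·(x - 1) - 81/2·(x - 1)² + 117/4·(x - 1)³.
With (x - 1) = 1/4: S(5/4) = 1405/256.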